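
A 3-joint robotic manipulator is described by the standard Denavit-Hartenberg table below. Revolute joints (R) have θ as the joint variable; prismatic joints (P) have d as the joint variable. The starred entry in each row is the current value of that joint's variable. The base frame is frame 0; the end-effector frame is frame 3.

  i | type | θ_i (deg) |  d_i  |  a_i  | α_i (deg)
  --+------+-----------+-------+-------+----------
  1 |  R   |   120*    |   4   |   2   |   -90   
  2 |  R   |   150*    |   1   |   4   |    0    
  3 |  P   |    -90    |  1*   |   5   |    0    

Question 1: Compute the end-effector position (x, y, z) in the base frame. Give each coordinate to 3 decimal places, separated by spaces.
after link 1: o_1 = (-1.0000, 1.7321, 4.0000)
after link 2: o_2 = (-0.1340, -1.7679, 2.0000)
after link 3: o_3 = (-2.2500, -0.1029, -2.3301)

-2.250 -0.103 -2.330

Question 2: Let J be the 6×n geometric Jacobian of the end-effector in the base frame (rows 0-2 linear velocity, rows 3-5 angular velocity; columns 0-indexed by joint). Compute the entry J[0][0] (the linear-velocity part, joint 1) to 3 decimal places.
0.103

axis z_0 = ẑ; lever o_n−o_0 = (-2.2500,-0.1029,-2.3301)
cross product → J_v[:, 0] = (0.1029,-2.2500,0.0000)
J_ω[:, 0] = z_0
entry J[0][0] = 0.1029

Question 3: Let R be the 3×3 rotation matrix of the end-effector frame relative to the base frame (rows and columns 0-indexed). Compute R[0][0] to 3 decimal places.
End-effector x-axis (col 0 of R) = (-0.2500,0.4330,-0.8660)
R[0][0] = -0.2500

-0.250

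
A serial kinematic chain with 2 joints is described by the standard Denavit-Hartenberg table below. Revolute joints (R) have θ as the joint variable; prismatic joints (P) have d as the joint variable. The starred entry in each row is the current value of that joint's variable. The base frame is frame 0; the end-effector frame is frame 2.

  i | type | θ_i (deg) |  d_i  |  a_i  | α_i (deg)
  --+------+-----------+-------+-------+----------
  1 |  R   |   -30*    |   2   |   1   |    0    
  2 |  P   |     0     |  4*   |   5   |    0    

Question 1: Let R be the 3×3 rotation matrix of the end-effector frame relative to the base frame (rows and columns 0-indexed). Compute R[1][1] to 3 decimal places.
End-effector y-axis (col 1 of R) = (0.5000,0.8660,0.0000)
R[1][1] = 0.8660

0.866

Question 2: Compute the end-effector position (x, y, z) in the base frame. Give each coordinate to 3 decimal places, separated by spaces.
5.196 -3.000 6.000

after link 1: o_1 = (0.8660, -0.5000, 2.0000)
after link 2: o_2 = (5.1962, -3.0000, 6.0000)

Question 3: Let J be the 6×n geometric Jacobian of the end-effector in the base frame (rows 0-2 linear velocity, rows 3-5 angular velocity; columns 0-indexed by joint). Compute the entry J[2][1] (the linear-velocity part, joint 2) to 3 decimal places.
1.000

prismatic axis z_1 = (0.0000,0.0000,1.0000)
J_v[:, 1] = z_1; J_ω[:, 1] = (0,0,0)
entry J[2][1] = 1.0000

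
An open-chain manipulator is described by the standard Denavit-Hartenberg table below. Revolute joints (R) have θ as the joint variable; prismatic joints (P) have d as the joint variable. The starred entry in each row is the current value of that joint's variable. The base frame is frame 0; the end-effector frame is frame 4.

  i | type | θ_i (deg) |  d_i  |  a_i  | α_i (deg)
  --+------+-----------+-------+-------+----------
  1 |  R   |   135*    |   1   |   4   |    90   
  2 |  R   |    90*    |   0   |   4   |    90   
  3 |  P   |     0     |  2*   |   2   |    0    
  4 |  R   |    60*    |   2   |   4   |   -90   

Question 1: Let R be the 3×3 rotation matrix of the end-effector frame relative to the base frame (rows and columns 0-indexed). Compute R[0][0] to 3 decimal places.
0.612

End-effector x-axis (col 0 of R) = (0.6124,0.6124,0.5000)
R[0][0] = 0.6124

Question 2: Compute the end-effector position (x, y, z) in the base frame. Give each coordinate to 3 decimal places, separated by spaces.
after link 1: o_1 = (-2.8284, 2.8284, 1.0000)
after link 2: o_2 = (-2.8284, 2.8284, 5.0000)
after link 3: o_3 = (-4.2426, 4.2426, 7.0000)
after link 4: o_4 = (-3.2074, 8.1063, 9.0000)

-3.207 8.106 9.000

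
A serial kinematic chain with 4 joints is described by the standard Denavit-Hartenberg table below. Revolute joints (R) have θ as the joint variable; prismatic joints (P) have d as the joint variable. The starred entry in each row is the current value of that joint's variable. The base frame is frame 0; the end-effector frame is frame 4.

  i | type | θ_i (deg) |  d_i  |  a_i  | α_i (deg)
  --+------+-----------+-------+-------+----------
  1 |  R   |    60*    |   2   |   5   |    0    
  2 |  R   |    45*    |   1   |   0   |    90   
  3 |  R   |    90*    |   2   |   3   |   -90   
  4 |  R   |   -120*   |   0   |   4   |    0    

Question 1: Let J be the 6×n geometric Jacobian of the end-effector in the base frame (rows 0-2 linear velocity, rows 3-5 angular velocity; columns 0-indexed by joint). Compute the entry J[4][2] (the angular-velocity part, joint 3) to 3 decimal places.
axis z_2 = (0.9659,0.2588,0.0000); lever o_n−o_2 = (5.2779,1.4142,1.0000)
cross product → J_v[:, 2] = (0.2588,-0.9659,0.0000)
J_ω[:, 2] = z_2
entry J[4][2] = 0.2588

0.259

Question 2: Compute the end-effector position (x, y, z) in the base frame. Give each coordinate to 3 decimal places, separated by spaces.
7.778 5.744 4.000

after link 1: o_1 = (2.5000, 4.3301, 2.0000)
after link 2: o_2 = (2.5000, 4.3301, 3.0000)
after link 3: o_3 = (4.4319, 4.8478, 6.0000)
after link 4: o_4 = (7.7779, 5.7443, 4.0000)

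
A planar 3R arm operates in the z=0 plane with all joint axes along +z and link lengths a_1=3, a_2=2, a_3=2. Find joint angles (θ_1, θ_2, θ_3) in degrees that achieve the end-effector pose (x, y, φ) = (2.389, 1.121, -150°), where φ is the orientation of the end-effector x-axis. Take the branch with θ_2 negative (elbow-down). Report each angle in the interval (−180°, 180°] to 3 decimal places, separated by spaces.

wrist centre = target − a_3·(cos φ, sin φ) = (4.1211, 2.1210)
cos θ_2 = (21.4817−3²−2²)/(2·3·2) = 0.7068; θ_2 = -45.0242° (elbow-down)
β = atan2(2.1210,4.1211) = 27.2337°; ψ = atan2(-1.4148,4.4136) = -17.7735°
θ_1 = β − ψ = 45.0073°
θ_3 = φ − θ_1 − θ_2 = -149.9831° (wrapped to (-180°,180°])

45.007 -45.024 -149.983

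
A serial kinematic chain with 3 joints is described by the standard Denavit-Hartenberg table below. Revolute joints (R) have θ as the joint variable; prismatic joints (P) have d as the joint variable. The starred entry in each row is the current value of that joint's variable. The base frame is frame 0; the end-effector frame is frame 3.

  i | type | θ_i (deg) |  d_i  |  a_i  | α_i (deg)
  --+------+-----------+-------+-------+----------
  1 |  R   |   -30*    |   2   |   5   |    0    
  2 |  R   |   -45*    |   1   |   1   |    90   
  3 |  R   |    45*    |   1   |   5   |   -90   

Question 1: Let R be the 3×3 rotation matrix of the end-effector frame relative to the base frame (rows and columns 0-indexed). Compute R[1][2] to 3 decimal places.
End-effector z-axis (col 2 of R) = (-0.1830,0.6830,0.7071)
R[1][2] = 0.6830

0.683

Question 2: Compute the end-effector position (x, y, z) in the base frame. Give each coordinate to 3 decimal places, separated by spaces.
4.538 -7.140 6.536

after link 1: o_1 = (4.3301, -2.5000, 2.0000)
after link 2: o_2 = (4.5889, -3.4659, 3.0000)
after link 3: o_3 = (4.5381, -7.1398, 6.5355)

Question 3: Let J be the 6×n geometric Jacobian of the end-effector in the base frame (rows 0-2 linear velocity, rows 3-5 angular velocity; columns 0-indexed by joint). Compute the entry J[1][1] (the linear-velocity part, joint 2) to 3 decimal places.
axis z_1 = (0.0000,0.0000,1.0000); lever o_n−o_1 = (0.2080,-4.6398,4.5355)
cross product → J_v[:, 1] = (4.6398,0.2080,-0.0000)
J_ω[:, 1] = z_1
entry J[1][1] = 0.2080

0.208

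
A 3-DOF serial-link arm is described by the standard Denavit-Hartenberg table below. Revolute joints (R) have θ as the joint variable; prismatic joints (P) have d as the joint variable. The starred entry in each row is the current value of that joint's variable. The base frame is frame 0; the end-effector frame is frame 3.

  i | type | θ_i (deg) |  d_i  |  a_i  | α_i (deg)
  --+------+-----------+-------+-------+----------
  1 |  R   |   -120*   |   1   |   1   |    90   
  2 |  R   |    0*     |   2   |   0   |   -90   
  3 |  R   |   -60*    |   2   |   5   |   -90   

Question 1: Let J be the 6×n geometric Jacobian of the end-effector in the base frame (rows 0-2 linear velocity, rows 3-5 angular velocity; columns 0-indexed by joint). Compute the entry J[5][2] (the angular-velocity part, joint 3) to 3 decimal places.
1.000

axis z_2 = (0.0000,0.0000,1.0000); lever o_n−o_2 = (-5.0000,-0.0000,2.0000)
cross product → J_v[:, 2] = (0.0000,-5.0000,0.0000)
J_ω[:, 2] = z_2
entry J[5][2] = 1.0000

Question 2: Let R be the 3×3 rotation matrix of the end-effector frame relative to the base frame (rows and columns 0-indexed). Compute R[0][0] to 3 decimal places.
-1.000

End-effector x-axis (col 0 of R) = (-1.0000,-0.0000,0.0000)
R[0][0] = -1.0000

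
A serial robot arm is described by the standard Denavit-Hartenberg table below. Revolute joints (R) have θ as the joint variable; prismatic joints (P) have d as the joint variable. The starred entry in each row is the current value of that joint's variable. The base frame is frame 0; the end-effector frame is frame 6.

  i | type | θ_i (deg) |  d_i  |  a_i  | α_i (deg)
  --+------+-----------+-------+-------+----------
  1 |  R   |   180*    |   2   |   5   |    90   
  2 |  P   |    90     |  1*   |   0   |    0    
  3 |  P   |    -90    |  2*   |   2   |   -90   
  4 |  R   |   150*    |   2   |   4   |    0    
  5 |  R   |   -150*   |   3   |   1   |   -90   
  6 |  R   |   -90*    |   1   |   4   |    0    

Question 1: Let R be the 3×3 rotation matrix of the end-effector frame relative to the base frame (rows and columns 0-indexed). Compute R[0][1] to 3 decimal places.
End-effector y-axis (col 1 of R) = (-1.0000,0.0000,-0.0000)
R[0][1] = -1.0000

-1.000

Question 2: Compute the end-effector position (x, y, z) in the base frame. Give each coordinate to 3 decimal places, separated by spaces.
-4.536 0.000 11.000

after link 1: o_1 = (-5.0000, 0.0000, 2.0000)
after link 2: o_2 = (-5.0000, 1.0000, 2.0000)
after link 3: o_3 = (-7.0000, 3.0000, 2.0000)
after link 4: o_4 = (-3.5359, 1.0000, 4.0000)
after link 5: o_5 = (-4.5359, 1.0000, 7.0000)
after link 6: o_6 = (-4.5359, 0.0000, 11.0000)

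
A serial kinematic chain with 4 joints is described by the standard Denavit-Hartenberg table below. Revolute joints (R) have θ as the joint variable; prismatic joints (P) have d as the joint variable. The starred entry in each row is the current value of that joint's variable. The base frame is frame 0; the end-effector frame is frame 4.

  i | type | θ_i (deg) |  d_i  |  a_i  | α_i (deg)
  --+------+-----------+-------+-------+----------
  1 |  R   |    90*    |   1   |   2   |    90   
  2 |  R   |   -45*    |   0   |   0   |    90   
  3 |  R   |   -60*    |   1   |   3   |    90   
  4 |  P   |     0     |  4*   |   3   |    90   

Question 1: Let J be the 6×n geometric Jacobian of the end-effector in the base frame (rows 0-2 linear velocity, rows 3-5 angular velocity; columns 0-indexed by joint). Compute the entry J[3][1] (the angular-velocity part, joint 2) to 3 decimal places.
axis z_1 = (1.0000,-0.0000,0.0000); lever o_n−o_1 = (-7.1962,-1.0353,-0.3789)
cross product → J_v[:, 1] = (0.0000,0.3789,-1.0353)
J_ω[:, 1] = z_1
entry J[3][1] = 1.0000

1.000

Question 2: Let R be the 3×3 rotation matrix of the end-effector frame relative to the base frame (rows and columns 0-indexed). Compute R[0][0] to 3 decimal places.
End-effector x-axis (col 0 of R) = (-0.8660,0.3536,-0.3536)
R[0][0] = -0.8660

-0.866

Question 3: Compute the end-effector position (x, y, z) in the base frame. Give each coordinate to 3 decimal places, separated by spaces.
after link 1: o_1 = (0.0000, 2.0000, 1.0000)
after link 2: o_2 = (0.0000, 2.0000, 1.0000)
after link 3: o_3 = (-2.5981, 2.3536, -0.7678)
after link 4: o_4 = (-7.1962, 0.9647, 0.6211)

-7.196 0.965 0.621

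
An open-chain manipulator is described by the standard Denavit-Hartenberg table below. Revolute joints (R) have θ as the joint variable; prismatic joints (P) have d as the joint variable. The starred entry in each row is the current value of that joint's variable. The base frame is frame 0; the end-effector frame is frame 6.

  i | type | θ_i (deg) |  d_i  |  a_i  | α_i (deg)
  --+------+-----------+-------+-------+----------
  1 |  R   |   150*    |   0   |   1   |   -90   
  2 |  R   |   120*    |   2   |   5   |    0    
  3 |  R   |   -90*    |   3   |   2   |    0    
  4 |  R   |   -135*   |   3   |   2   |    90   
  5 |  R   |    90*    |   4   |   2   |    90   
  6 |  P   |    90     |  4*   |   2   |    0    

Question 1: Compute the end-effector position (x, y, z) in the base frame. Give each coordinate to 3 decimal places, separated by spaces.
1.163 -12.218 -1.087

after link 1: o_1 = (-0.8660, 0.5000, 0.0000)
after link 2: o_2 = (0.2990, -2.4821, -4.3301)
after link 3: o_3 = (-2.7010, -4.2141, -5.3301)
after link 4: o_4 = (-3.7527, -7.0710, -3.3983)
after link 5: o_5 = (-1.4066, -10.7349, -4.4336)
after link 6: o_6 = (1.1630, -12.2185, -1.0875)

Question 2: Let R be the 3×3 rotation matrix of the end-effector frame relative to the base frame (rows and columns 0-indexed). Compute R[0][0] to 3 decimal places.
End-effector x-axis (col 0 of R) = (0.8365,-0.4830,-0.2588)
R[0][0] = 0.8365

0.837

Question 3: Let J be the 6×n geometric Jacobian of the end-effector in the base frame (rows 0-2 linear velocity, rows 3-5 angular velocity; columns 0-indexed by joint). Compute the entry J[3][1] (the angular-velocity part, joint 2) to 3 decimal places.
axis z_1 = (-0.5000,-0.8660,0.0000); lever o_n−o_1 = (2.0290,-12.7185,-1.0875)
cross product → J_v[:, 1] = (0.9418,-0.5437,8.1164)
J_ω[:, 1] = z_1
entry J[3][1] = -0.5000

-0.500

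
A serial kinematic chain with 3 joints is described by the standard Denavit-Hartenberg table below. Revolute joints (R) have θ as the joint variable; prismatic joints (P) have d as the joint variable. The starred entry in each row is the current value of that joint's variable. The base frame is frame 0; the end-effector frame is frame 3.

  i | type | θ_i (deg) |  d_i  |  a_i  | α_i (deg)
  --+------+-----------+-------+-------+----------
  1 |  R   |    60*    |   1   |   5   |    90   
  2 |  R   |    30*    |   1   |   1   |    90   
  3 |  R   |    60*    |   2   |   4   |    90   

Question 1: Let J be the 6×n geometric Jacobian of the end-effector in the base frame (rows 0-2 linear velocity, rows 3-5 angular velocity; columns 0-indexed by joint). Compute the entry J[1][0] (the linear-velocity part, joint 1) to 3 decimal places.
axis z_0 = ẑ; lever o_n−o_0 = (8.1651,5.2141,0.7679)
cross product → J_v[:, 0] = (-5.2141,8.1651,0.0000)
J_ω[:, 0] = z_0
entry J[1][0] = 8.1651

8.165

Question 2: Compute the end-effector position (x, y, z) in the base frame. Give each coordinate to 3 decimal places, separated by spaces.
after link 1: o_1 = (2.5000, 4.3301, 1.0000)
after link 2: o_2 = (3.7990, 4.5801, 1.5000)
after link 3: o_3 = (8.1651, 5.2141, 0.7679)

8.165 5.214 0.768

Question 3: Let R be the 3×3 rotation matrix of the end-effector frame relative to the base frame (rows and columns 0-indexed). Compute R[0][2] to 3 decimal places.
End-effector z-axis (col 2 of R) = (-0.0580,0.8995,0.4330)
R[0][2] = -0.0580

-0.058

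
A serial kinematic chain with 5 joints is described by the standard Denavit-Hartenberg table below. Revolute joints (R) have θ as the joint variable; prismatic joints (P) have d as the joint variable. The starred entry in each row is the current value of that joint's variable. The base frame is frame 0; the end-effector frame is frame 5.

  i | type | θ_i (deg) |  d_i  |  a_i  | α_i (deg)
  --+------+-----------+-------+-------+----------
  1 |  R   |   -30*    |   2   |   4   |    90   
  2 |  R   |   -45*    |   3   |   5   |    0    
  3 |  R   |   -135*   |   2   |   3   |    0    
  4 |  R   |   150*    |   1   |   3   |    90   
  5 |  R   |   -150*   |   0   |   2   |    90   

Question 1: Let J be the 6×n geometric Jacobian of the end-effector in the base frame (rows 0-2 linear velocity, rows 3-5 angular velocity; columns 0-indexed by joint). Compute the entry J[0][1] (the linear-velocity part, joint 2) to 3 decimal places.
axis z_1 = (-0.5000,-0.8660,0.0000); lever o_n−o_1 = (-1.0853,-5.1469,-4.1695)
cross product → J_v[:, 1] = (3.6109,-2.0848,1.6336)
J_ω[:, 1] = z_1
entry J[0][1] = 3.6109

3.611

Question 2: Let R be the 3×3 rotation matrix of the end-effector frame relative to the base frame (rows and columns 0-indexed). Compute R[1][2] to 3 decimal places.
End-effector z-axis (col 2 of R) = (-0.8080,-0.5335,0.2500)
R[1][2] = -0.5335

-0.533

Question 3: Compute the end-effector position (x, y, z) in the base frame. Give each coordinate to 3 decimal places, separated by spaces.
after link 1: o_1 = (3.4641, -2.0000, 2.0000)
after link 2: o_2 = (5.0260, -6.3658, -1.5355)
after link 3: o_3 = (1.4279, -6.5979, -1.5355)
after link 4: o_4 = (3.1779, -8.7630, -3.0355)
after link 5: o_5 = (2.3788, -7.1469, -2.1695)

2.379 -7.147 -2.170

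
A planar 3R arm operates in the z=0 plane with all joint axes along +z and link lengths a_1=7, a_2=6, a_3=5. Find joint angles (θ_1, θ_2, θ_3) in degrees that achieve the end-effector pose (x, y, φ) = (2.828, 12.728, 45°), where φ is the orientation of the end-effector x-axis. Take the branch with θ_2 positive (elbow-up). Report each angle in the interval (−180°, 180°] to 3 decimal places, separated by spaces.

wrist centre = target − a_3·(cos φ, sin φ) = (-0.7075, 9.1925)
cos θ_2 = (85.0020−7²−6²)/(2·7·6) = 0.0000; θ_2 = 89.9986° (elbow-up)
β = atan2(9.1925,-0.7075) = 94.4013°; ψ = atan2(6.0000,7.0001) = 40.6007°
θ_1 = β − ψ = 53.8006°
θ_3 = φ − θ_1 − θ_2 = -98.7992° (wrapped to (-180°,180°])

53.801 89.999 -98.799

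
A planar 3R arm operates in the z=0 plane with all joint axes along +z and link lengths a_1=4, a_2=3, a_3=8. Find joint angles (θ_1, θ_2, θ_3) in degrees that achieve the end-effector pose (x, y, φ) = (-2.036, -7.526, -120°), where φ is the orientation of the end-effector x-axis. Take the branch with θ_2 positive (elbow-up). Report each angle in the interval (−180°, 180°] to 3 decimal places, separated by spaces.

wrist centre = target − a_3·(cos φ, sin φ) = (1.9640, -0.5978)
cos θ_2 = (4.2147−4²−3²)/(2·4·3) = -0.8661; θ_2 = 150.0035° (elbow-up)
β = atan2(-0.5978,1.9640) = -16.9291°; ψ = atan2(1.4998,1.4018) = 46.9345°
θ_1 = β − ψ = -63.8636°
θ_3 = φ − θ_1 − θ_2 = 153.8601° (wrapped to (-180°,180°])

-63.864 150.004 153.860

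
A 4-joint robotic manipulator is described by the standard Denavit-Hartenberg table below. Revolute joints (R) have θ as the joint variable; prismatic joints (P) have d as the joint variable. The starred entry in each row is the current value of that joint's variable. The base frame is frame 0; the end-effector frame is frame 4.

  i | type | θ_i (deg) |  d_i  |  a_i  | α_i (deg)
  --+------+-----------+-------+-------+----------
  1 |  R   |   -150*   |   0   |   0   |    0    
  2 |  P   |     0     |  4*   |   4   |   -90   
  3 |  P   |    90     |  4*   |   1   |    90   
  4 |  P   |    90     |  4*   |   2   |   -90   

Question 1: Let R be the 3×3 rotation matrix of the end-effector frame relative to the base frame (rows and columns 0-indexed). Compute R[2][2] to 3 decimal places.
1.000

End-effector z-axis (col 2 of R) = (0.0000,-0.0000,1.0000)
R[2][2] = 1.0000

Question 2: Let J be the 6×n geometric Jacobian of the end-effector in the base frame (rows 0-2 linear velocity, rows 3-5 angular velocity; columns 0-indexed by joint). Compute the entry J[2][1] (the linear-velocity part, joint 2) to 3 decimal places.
prismatic axis z_1 = (0.0000,0.0000,1.0000)
J_v[:, 1] = z_1; J_ω[:, 1] = (0,0,0)
entry J[2][1] = 1.0000

1.000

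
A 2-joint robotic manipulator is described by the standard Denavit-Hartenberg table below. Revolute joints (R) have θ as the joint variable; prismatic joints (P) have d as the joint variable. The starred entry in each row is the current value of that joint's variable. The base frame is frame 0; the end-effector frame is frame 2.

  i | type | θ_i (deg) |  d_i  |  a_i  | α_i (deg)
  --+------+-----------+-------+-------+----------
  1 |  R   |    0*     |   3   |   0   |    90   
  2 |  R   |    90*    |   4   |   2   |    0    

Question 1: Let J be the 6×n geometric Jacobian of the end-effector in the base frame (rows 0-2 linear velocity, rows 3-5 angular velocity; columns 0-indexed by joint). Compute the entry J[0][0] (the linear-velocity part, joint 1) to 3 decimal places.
4.000

axis z_0 = ẑ; lever o_n−o_0 = (0.0000,-4.0000,5.0000)
cross product → J_v[:, 0] = (4.0000,0.0000,-0.0000)
J_ω[:, 0] = z_0
entry J[0][0] = 4.0000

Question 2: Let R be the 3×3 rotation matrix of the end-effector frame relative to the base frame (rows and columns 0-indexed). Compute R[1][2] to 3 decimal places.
-1.000

End-effector z-axis (col 2 of R) = (0.0000,-1.0000,0.0000)
R[1][2] = -1.0000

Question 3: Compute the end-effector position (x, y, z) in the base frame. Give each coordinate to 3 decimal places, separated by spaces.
after link 1: o_1 = (0.0000, 0.0000, 3.0000)
after link 2: o_2 = (0.0000, -4.0000, 5.0000)

0.000 -4.000 5.000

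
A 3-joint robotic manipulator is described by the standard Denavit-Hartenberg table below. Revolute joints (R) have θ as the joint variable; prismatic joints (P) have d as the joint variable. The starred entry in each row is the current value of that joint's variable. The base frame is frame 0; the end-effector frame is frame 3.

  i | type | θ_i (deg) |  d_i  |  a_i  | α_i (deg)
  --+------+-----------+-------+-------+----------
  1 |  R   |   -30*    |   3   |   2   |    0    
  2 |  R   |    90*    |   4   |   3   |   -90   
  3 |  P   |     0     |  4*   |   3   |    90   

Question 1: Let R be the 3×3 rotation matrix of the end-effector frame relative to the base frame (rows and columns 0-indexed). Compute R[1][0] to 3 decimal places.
End-effector x-axis (col 0 of R) = (0.5000,0.8660,0.0000)
R[1][0] = 0.8660

0.866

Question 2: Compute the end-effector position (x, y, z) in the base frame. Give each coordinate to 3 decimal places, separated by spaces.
after link 1: o_1 = (1.7321, -1.0000, 3.0000)
after link 2: o_2 = (3.2321, 1.5981, 7.0000)
after link 3: o_3 = (1.2679, 6.1962, 7.0000)

1.268 6.196 7.000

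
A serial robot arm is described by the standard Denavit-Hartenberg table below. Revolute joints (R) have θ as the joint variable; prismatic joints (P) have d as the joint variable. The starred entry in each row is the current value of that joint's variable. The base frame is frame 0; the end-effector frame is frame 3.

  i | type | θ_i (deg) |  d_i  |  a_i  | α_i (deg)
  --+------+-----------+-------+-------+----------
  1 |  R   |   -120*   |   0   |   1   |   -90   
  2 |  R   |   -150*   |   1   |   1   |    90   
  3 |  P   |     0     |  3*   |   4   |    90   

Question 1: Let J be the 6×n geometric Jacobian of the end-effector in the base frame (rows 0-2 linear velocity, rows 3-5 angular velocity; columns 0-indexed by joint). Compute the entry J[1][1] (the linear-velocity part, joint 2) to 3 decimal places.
0.085

axis z_1 = (0.8660,-0.5000,0.0000); lever o_n−o_1 = (3.7811,4.5490,-0.0981)
cross product → J_v[:, 1] = (0.0490,0.0849,5.8301)
J_ω[:, 1] = z_1
entry J[1][1] = 0.0849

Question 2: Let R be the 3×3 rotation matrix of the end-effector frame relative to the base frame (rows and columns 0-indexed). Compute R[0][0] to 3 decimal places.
End-effector x-axis (col 0 of R) = (0.4330,0.7500,0.5000)
R[0][0] = 0.4330

0.433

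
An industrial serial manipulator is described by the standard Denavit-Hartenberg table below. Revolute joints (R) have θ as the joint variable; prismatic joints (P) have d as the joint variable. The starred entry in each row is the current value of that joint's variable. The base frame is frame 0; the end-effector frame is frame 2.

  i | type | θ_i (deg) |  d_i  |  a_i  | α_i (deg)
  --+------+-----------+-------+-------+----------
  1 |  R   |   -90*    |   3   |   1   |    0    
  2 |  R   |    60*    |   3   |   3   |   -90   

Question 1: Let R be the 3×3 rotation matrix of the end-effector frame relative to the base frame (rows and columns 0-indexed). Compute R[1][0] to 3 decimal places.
-0.500

End-effector x-axis (col 0 of R) = (0.8660,-0.5000,0.0000)
R[1][0] = -0.5000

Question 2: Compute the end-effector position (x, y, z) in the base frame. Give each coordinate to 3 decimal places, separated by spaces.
2.598 -2.500 6.000

after link 1: o_1 = (0.0000, -1.0000, 3.0000)
after link 2: o_2 = (2.5981, -2.5000, 6.0000)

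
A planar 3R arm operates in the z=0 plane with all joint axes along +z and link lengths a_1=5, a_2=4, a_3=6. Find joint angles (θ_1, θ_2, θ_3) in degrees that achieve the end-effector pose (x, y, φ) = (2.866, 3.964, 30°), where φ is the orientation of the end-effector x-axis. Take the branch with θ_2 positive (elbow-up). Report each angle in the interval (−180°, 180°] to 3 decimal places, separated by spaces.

wrist centre = target − a_3·(cos φ, sin φ) = (-2.3302, 0.9640)
cos θ_2 = (6.3589−5²−4²)/(2·5·4) = -0.8660; θ_2 = 150.0002° (elbow-up)
β = atan2(0.9640,-2.3302) = 157.5248°; ψ = atan2(2.0000,1.5359) = 52.4775°
θ_1 = β − ψ = 105.0473°
θ_3 = φ − θ_1 − θ_2 = 134.9525° (wrapped to (-180°,180°])

105.047 150.000 134.953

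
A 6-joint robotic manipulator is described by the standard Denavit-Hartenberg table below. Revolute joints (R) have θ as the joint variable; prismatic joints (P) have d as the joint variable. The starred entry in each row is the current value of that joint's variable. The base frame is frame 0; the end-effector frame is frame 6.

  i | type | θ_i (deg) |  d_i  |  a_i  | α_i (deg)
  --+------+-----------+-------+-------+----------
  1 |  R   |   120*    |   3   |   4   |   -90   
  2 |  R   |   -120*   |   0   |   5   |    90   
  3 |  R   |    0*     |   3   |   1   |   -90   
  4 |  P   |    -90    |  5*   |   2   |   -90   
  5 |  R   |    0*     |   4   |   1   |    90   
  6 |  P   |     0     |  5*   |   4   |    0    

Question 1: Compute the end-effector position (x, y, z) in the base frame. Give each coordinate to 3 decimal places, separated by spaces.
-3.830 -13.366 6.660

after link 1: o_1 = (-2.0000, 3.4641, 3.0000)
after link 2: o_2 = (-0.7500, 1.2990, 7.3301)
after link 3: o_3 = (0.7990, -1.3840, 6.6962)
after link 4: o_4 = (-2.6651, -5.3840, 5.6962)
after link 5: o_5 = (-1.2321, -7.8660, 8.6603)
after link 6: o_6 = (-3.8301, -13.3660, 6.6603)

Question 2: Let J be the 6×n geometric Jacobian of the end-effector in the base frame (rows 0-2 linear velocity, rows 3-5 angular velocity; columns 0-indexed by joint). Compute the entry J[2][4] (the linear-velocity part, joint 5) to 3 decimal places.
axis z_4 = (0.2500,-0.4330,0.8660); lever o_n−o_4 = (-1.1651,-7.9821,0.9641)
cross product → J_v[:, 4] = (6.4952,-1.2500,-2.5000)
J_ω[:, 4] = z_4
entry J[2][4] = -2.5000

-2.500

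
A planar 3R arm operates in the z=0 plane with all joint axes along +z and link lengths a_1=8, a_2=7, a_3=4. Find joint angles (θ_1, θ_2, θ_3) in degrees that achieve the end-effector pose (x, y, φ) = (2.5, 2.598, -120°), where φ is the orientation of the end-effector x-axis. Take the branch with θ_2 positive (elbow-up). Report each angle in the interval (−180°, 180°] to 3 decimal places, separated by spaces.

-0.001 120.001 120.000

wrist centre = target − a_3·(cos φ, sin φ) = (4.5000, 6.0621)
cos θ_2 = (56.9991−8²−7²)/(2·8·7) = -0.5000; θ_2 = 120.0005° (elbow-up)
β = atan2(6.0621,4.5000) = 53.4129°; ψ = atan2(6.0621,4.4999) = 53.4134°
θ_1 = β − ψ = -0.0005°
θ_3 = φ − θ_1 − θ_2 = 120.0000° (wrapped to (-180°,180°])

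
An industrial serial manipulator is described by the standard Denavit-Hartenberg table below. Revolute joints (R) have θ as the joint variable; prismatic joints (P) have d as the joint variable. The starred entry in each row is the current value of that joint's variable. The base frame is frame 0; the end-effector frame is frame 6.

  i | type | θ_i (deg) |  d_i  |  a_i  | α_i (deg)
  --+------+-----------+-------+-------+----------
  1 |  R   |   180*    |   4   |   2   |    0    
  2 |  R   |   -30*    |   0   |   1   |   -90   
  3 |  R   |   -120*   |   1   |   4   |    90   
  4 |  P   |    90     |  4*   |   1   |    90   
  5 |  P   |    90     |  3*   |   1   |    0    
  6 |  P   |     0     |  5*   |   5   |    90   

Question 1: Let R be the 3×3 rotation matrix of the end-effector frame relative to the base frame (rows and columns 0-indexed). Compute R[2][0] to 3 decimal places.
End-effector x-axis (col 0 of R) = (0.7500,-0.4330,-0.5000)
R[2][0] = -0.5000

-0.500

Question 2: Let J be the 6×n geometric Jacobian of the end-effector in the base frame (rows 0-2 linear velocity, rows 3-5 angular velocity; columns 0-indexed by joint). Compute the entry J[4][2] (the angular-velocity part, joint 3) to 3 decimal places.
axis z_2 = (-0.5000,-0.8660,0.0000); lever o_n−o_2 = (11.6962,-9.0622,5.3923)
cross product → J_v[:, 2] = (-4.6699,2.6962,14.6603)
J_ω[:, 2] = z_2
entry J[4][2] = -0.8660

-0.866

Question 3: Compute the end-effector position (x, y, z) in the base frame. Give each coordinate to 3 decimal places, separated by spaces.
8.830 -8.562 9.392

after link 1: o_1 = (-2.0000, 0.0000, 4.0000)
after link 2: o_2 = (-2.8660, 0.5000, 4.0000)
after link 3: o_3 = (-1.6340, -1.3660, 7.4641)
after link 4: o_4 = (0.8660, -3.9641, 5.4641)
after link 5: o_5 = (2.9151, -5.1471, 7.5622)
after link 6: o_6 = (8.8301, -8.5622, 9.3923)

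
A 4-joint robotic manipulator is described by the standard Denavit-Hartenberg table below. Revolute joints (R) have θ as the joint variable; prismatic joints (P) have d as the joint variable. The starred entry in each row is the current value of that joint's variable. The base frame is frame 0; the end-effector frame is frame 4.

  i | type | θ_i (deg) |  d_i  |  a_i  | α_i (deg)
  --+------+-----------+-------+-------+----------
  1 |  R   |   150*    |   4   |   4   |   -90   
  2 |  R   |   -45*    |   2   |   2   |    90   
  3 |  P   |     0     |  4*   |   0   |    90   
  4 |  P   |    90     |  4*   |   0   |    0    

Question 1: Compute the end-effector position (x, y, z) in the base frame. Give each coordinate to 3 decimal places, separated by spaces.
-1.239 3.025 8.243

after link 1: o_1 = (-3.4641, 2.0000, 4.0000)
after link 2: o_2 = (-5.6888, 0.9751, 5.4142)
after link 3: o_3 = (-3.2394, -0.4392, 8.2426)
after link 4: o_4 = (-1.2394, 3.0249, 8.2426)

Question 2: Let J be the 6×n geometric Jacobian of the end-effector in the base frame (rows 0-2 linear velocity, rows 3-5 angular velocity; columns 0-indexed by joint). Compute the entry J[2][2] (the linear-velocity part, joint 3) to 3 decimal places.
prismatic axis z_2 = (0.6124,-0.3536,0.7071)
J_v[:, 2] = z_2; J_ω[:, 2] = (0,0,0)
entry J[2][2] = 0.7071

0.707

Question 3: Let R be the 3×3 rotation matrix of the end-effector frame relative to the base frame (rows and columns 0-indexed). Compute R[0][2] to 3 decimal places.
0.500

End-effector z-axis (col 2 of R) = (0.5000,0.8660,0.0000)
R[0][2] = 0.5000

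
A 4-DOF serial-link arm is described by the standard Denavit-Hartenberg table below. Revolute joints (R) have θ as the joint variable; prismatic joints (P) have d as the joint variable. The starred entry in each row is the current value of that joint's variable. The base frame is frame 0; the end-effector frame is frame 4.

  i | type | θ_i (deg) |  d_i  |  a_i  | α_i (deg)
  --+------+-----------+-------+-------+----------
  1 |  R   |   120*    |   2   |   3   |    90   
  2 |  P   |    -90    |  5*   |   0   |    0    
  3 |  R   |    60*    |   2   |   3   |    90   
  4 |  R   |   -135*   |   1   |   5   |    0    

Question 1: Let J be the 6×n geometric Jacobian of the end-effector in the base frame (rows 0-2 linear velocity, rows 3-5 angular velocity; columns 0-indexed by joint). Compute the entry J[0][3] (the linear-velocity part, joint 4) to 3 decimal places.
axis z_3 = (0.2500,-0.4330,-0.8660); lever o_n−o_3 = (-1.2809,-4.8524,0.9017)
cross product → J_v[:, 3] = (-4.5928,0.8839,-1.7678)
J_ω[:, 3] = z_3
entry J[0][3] = -4.5928

-4.593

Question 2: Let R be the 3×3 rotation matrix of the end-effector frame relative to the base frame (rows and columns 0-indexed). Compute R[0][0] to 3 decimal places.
End-effector x-axis (col 0 of R) = (-0.3062,-0.8839,0.3536)
R[0][0] = -0.3062

-0.306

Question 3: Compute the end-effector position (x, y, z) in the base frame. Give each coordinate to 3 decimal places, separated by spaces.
1.982 3.496 1.402

after link 1: o_1 = (-1.5000, 2.5981, 2.0000)
after link 2: o_2 = (2.8301, 5.0981, 2.0000)
after link 3: o_3 = (3.2631, 8.3481, 0.5000)
after link 4: o_4 = (1.9822, 3.4956, 1.4017)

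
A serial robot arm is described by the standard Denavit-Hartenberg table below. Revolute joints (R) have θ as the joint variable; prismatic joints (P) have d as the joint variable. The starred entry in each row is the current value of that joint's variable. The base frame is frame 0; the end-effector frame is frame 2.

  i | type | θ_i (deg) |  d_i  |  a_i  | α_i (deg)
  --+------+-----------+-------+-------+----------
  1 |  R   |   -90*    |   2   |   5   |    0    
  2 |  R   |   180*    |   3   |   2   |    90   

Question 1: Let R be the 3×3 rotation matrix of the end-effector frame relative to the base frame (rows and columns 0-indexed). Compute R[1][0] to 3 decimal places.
End-effector x-axis (col 0 of R) = (0.0000,1.0000,0.0000)
R[1][0] = 1.0000

1.000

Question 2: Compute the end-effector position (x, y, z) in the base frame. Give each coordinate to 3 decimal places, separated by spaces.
after link 1: o_1 = (0.0000, -5.0000, 2.0000)
after link 2: o_2 = (0.0000, -3.0000, 5.0000)

0.000 -3.000 5.000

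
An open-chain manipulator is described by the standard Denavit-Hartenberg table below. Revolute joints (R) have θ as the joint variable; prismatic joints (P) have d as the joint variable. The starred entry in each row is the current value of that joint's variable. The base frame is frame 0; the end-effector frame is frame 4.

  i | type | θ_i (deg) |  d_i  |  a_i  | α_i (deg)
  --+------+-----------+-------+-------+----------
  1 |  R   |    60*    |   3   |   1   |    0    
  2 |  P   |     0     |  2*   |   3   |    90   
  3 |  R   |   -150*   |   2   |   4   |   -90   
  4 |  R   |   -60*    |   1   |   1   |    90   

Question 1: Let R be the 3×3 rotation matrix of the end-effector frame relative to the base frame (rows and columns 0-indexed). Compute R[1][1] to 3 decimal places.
End-effector y-axis (col 1 of R) = (0.2500,0.4330,-0.8660)
R[1][1] = 0.4330

0.433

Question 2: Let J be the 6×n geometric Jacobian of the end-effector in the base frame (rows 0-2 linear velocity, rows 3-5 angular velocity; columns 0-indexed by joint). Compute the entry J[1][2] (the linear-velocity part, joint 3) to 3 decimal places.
2.699

axis z_2 = (0.8660,-0.5000,0.0000); lever o_n−o_2 = (0.7835,-4.3750,-3.1160)
cross product → J_v[:, 2] = (1.5580,2.6986,-3.3971)
J_ω[:, 2] = z_2
entry J[1][2] = 2.6986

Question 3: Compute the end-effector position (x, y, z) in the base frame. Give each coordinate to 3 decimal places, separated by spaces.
2.783 -0.911 1.884

after link 1: o_1 = (0.5000, 0.8660, 3.0000)
after link 2: o_2 = (2.0000, 3.4641, 5.0000)
after link 3: o_3 = (2.0000, -0.5359, 3.0000)
after link 4: o_4 = (2.7835, -0.9109, 1.8840)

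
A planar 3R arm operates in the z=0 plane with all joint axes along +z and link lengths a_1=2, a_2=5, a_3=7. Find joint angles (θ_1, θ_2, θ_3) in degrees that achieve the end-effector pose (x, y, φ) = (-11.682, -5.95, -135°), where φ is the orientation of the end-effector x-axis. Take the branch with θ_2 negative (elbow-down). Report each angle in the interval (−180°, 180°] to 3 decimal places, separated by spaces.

wrist centre = target − a_3·(cos φ, sin φ) = (-6.7323, -1.0003)
cos θ_2 = (46.3237−2²−5²)/(2·2·5) = 0.8662; θ_2 = -29.9815° (elbow-down)
β = atan2(-1.0003,-6.7323) = -171.5490°; ψ = atan2(-2.4986,6.3309) = -21.5375°
θ_1 = β − ψ = -150.0116°
θ_3 = φ − θ_1 − θ_2 = 44.9931° (wrapped to (-180°,180°])

-150.012 -29.982 44.993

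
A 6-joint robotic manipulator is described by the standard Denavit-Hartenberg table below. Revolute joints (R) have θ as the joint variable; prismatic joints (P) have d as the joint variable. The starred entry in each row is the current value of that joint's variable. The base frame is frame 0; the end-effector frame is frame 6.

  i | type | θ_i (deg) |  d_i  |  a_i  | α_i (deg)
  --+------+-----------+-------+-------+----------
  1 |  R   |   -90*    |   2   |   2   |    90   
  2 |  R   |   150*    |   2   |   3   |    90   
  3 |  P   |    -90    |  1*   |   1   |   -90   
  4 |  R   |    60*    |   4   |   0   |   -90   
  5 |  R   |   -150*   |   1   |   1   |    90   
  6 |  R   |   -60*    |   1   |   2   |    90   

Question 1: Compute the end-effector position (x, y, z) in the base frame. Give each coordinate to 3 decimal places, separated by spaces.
-1.482 2.529 8.424

after link 1: o_1 = (0.0000, -2.0000, 2.0000)
after link 2: o_2 = (-2.0000, 0.5981, 3.5000)
after link 3: o_3 = (-1.0000, 0.0981, 4.3660)
after link 4: o_4 = (-1.0000, 3.5622, 6.3660)
after link 5: o_5 = (-2.2990, 3.8702, 6.8325)
after link 6: o_6 = (-1.4821, 2.5287, 8.4240)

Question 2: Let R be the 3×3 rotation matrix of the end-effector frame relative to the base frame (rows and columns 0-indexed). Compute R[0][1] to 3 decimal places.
End-effector y-axis (col 1 of R) = (-0.2500,-0.9665,-0.0580)
R[0][1] = -0.2500

-0.250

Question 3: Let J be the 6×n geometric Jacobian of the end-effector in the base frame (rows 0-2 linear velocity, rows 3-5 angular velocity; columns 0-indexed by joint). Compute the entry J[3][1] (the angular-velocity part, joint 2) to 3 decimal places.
-1.000

axis z_1 = (-1.0000,-0.0000,0.0000); lever o_n−o_1 = (-1.4821,4.5287,6.4240)
cross product → J_v[:, 1] = (-0.0000,6.4240,-4.5287)
J_ω[:, 1] = z_1
entry J[3][1] = -1.0000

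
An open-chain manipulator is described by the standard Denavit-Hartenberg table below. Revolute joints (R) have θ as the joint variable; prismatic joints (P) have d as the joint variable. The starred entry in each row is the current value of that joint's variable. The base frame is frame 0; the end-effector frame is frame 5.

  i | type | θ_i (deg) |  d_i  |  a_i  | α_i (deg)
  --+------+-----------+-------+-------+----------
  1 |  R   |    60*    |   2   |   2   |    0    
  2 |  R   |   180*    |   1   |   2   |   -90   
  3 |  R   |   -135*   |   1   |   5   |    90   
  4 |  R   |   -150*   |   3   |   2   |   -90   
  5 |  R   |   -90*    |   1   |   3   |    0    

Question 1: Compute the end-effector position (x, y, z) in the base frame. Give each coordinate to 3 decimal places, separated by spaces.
after link 1: o_1 = (1.0000, 1.7321, 2.0000)
after link 2: o_2 = (-0.0000, 0.0000, 3.0000)
after link 3: o_3 = (2.6338, 2.5619, 6.5355)
after link 4: o_4 = (2.2161, 3.8383, 3.1895)
after link 5: o_5 = (2.7035, 6.4146, 1.4217)

2.703 6.415 1.422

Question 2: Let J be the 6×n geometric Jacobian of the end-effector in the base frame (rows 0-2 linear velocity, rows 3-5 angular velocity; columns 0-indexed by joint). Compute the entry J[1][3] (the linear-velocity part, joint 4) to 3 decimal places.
axis z_3 = (0.3536,0.6124,-0.7071); lever o_n−o_3 = (0.0697,3.8528,-5.1138)
cross product → J_v[:, 3] = (-0.4072,1.7587,1.3195)
J_ω[:, 3] = z_3
entry J[1][3] = 1.7587

1.759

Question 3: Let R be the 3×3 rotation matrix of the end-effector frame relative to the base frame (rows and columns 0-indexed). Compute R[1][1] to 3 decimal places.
-0.280

End-effector y-axis (col 1 of R) = (-0.7392,-0.2803,-0.6124)
R[1][1] = -0.2803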